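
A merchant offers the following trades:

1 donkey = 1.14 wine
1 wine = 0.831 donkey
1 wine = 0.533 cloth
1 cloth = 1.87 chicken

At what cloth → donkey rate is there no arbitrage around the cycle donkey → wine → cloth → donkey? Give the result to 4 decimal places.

Known legs of the cycle: 1.14 × 0.533 = 0.60762
For no arbitrage the full-cycle product must be 1, so the missing rate is 1 / 0.60762 ≈ 1.645765.

1.6458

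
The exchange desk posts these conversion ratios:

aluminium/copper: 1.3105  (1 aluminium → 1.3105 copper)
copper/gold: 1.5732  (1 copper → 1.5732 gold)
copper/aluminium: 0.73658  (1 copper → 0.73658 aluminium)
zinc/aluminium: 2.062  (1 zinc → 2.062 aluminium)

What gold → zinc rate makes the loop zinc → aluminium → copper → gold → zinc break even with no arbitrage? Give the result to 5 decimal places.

0.23523

Known legs of the cycle: 2.062 × 1.3105 × 1.5732 = 4.2511812732
For no arbitrage the full-cycle product must be 1, so the missing rate is 1 / 4.2511812732 ≈ 0.2352287.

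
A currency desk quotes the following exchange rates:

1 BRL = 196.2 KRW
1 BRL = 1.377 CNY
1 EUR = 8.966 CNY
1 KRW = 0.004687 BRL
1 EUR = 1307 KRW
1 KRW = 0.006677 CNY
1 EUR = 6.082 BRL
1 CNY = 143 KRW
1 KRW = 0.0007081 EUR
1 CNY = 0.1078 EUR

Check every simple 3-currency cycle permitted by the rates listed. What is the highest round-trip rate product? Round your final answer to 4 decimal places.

CNY→EUR→KRW→CNY: 0.1078 × 1307 × 0.006677 = 0.94075
BRL→CNY→KRW→BRL: 1.377 × 143 × 0.004687 = 0.92292
CNY→KRW→EUR→CNY: 143 × 0.0007081 × 8.966 = 0.90788
BRL→CNY→EUR→BRL: 1.377 × 0.1078 × 6.082 = 0.90282
BRL→KRW→EUR→BRL: 196.2 × 0.0007081 × 6.082 = 0.84497
Maximum is CNY→EUR→KRW→CNY at 0.9408; no arbitrage — every cycle loses value.

0.9408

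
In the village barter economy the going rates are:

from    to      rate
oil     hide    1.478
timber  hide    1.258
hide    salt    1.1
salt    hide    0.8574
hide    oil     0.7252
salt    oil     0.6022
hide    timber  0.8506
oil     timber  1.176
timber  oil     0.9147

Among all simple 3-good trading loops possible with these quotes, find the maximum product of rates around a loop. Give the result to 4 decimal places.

timber→oil→hide→timber: 0.9147 × 1.478 × 0.8506 = 1.14995
timber→hide→oil→timber: 1.258 × 0.7252 × 1.176 = 1.07287
salt→oil→hide→salt: 0.6022 × 1.478 × 1.1 = 0.97906
Maximum is timber→oil→hide→timber at 1.1499; arbitrage exists.

1.1499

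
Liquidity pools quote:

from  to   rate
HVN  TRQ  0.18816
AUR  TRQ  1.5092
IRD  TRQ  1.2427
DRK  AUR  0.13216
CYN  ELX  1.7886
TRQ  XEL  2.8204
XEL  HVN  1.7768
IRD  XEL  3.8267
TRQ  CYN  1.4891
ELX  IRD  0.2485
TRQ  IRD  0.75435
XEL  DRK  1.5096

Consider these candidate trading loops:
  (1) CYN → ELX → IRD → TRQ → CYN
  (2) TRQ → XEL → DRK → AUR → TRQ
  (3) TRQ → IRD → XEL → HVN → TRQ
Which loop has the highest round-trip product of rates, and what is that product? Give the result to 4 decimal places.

(1) 1.7886 × 0.2485 × 1.2427 × 1.4891 = 0.82249
(2) 2.8204 × 1.5096 × 0.13216 × 1.5092 = 0.84922
(3) 0.75435 × 3.8267 × 1.7768 × 0.18816 = 0.96508
Highest is cycle (3) at 0.9651 (≤1, no arbitrage).

0.9651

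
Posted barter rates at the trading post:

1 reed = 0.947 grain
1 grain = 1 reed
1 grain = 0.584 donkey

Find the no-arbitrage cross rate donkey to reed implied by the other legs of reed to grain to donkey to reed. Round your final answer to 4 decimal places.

1.8082

Known legs of the cycle: 0.947 × 0.584 = 0.553048
For no arbitrage the full-cycle product must be 1, so the missing rate is 1 / 0.553048 ≈ 1.808161.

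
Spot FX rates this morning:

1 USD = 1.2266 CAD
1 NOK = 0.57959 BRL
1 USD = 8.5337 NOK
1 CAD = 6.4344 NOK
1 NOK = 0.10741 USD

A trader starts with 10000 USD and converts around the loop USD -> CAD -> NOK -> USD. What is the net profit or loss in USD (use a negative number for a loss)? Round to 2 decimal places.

-1522.74

10000 USD × 1.2266 = 12266 CAD
12266 CAD × 6.4344 = 78924.3504 NOK
78924.3504 NOK × 0.10741 = 8477.264476464 USD
Net change: 8477.264476464 − 10000 = -1522.735523536 USD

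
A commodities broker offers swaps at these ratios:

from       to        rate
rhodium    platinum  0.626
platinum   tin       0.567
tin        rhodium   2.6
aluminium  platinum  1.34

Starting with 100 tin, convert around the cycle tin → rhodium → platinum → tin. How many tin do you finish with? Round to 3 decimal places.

92.285

100 tin × 2.6 = 260 rhodium
260 rhodium × 0.626 = 162.76 platinum
162.76 platinum × 0.567 = 92.28492 tin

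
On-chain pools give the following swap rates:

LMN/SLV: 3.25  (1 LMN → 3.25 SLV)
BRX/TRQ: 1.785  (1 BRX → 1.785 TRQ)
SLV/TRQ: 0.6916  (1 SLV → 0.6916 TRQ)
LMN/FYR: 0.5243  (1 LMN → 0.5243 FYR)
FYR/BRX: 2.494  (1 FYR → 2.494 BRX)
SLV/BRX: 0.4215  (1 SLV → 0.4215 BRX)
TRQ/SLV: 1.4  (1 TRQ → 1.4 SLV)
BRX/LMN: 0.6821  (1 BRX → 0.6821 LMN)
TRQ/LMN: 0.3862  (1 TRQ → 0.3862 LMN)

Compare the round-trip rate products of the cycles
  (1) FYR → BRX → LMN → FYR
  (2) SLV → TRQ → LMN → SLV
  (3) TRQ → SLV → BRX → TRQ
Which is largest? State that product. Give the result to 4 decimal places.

1.0533

(1) 2.494 × 0.6821 × 0.5243 = 0.89192
(2) 0.6916 × 0.3862 × 3.25 = 0.86806
(3) 1.4 × 0.4215 × 1.785 = 1.05333
Highest is cycle (3) at 1.0533 (>1, arbitrage).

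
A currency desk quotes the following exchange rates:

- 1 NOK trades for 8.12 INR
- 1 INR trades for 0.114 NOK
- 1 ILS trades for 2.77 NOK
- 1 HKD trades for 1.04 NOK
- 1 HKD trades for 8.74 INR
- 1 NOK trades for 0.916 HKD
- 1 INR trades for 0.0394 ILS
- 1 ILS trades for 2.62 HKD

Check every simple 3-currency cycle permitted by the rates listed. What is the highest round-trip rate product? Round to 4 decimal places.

HKD→INR→NOK→HKD: 8.74 × 0.114 × 0.916 = 0.91267
HKD→INR→ILS→HKD: 8.74 × 0.0394 × 2.62 = 0.90221
INR→ILS→NOK→INR: 0.0394 × 2.77 × 8.12 = 0.88620
Maximum is HKD→INR→NOK→HKD at 0.9127; no arbitrage — every cycle loses value.

0.9127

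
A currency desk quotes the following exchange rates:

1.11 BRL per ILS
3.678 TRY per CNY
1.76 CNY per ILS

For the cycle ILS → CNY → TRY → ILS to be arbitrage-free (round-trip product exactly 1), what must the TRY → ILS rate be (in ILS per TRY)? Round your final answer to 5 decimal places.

Known legs of the cycle: 1.76 × 3.678 = 6.47328
For no arbitrage the full-cycle product must be 1, so the missing rate is 1 / 6.47328 ≈ 0.1544812.

0.15448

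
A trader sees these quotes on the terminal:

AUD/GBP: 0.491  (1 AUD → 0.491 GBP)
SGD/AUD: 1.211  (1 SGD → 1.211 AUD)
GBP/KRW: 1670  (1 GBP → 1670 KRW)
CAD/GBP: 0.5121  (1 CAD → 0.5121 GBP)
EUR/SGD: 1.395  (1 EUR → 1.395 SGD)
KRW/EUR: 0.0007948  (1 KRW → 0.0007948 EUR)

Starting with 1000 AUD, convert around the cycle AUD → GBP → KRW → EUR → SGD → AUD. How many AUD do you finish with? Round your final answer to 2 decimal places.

1100.97

1000 AUD × 0.491 = 491 GBP
491 GBP × 1670 = 819970 KRW
819970 KRW × 0.0007948 = 651.712156 EUR
651.712156 EUR × 1.395 = 909.13845762 SGD
909.13845762 SGD × 1.211 = 1100.96667217782 AUD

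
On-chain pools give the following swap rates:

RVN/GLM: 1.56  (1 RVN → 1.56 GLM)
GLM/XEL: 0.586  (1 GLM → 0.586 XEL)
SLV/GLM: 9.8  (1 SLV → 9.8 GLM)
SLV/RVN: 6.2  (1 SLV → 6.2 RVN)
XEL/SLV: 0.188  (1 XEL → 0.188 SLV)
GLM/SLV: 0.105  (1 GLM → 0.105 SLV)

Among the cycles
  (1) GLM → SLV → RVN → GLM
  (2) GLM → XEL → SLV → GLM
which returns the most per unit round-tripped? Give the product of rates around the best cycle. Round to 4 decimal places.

1.0796

(1) 0.105 × 6.2 × 1.56 = 1.01556
(2) 0.586 × 0.188 × 9.8 = 1.07965
Highest is cycle (2) at 1.0796 (>1, arbitrage).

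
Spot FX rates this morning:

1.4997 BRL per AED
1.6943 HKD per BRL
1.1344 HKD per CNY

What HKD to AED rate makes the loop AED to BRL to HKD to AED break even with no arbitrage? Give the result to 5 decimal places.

Known legs of the cycle: 1.4997 × 1.6943 = 2.54094171
For no arbitrage the full-cycle product must be 1, so the missing rate is 1 / 2.54094171 ≈ 0.3935549.

0.39355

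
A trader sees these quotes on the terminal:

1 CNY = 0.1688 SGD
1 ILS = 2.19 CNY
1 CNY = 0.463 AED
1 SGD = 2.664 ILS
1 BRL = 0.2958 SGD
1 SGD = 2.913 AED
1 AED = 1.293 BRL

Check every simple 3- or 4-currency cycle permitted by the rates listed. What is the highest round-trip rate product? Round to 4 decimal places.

BRL→SGD→AED→BRL: 0.2958 × 2.913 × 1.293 = 1.11413
CNY→SGD→ILS→CNY: 0.1688 × 2.664 × 2.19 = 0.98481
Maximum is BRL→SGD→AED→BRL at 1.1141; arbitrage exists.

1.1141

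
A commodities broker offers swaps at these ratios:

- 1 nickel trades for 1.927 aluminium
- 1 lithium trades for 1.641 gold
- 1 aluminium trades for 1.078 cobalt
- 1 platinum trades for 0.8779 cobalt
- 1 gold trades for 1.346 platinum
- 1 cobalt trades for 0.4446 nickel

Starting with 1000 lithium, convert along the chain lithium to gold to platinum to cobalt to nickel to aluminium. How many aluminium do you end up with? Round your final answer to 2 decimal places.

1000 lithium × 1.641 = 1641 gold
1641 gold × 1.346 = 2208.786 platinum
2208.786 platinum × 0.8779 = 1939.0932294 cobalt
1939.0932294 cobalt × 0.4446 = 862.12084979124 nickel
862.12084979124 nickel × 1.927 = 1661.30687754771948 aluminium

1661.31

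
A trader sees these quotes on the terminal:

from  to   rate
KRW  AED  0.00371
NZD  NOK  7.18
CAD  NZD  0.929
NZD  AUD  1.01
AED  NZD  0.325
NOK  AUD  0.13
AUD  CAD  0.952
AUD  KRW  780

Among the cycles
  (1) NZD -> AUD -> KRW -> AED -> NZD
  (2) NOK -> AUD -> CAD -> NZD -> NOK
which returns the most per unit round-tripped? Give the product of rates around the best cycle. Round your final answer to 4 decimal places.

(1) 1.01 × 780 × 0.00371 × 0.325 = 0.94989
(2) 0.13 × 0.952 × 0.929 × 7.18 = 0.82551
Highest is cycle (1) at 0.9499 (≤1, no arbitrage).

0.9499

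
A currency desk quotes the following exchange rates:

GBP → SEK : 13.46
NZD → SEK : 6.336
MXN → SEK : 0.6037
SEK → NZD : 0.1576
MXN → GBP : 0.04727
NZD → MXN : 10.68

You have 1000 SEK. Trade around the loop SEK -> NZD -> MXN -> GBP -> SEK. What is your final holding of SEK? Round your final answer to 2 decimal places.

1000 SEK × 0.1576 = 157.6 NZD
157.6 NZD × 10.68 = 1683.168 MXN
1683.168 MXN × 0.04727 = 79.56335136 GBP
79.56335136 GBP × 13.46 = 1070.9227093056 SEK

1070.92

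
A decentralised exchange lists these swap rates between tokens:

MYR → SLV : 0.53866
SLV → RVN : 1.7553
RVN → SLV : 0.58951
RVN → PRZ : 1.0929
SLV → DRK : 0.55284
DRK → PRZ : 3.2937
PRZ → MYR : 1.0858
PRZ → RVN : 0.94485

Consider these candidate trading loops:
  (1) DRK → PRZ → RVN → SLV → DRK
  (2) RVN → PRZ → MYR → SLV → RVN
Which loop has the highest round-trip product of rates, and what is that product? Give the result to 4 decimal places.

(1) 3.2937 × 0.94485 × 0.58951 × 0.55284 = 1.01423
(2) 1.0929 × 1.0858 × 0.53866 × 1.7553 = 1.12201
Highest is cycle (2) at 1.1220 (>1, arbitrage).

1.1220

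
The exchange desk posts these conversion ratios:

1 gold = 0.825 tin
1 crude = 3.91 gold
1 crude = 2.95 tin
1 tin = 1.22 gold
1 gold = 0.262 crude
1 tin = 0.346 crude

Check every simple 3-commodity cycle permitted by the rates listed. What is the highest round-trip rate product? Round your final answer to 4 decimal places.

crude→gold→tin→crude: 3.91 × 0.825 × 0.346 = 1.11611
crude→tin→gold→crude: 2.95 × 1.22 × 0.262 = 0.94294
Maximum is crude→gold→tin→crude at 1.1161; arbitrage exists.

1.1161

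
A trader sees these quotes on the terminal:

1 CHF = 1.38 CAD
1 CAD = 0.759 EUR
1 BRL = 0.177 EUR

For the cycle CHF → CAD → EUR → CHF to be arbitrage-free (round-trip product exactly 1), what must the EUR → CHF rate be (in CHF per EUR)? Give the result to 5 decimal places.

Known legs of the cycle: 1.38 × 0.759 = 1.04742
For no arbitrage the full-cycle product must be 1, so the missing rate is 1 / 1.04742 ≈ 0.9547269.

0.95473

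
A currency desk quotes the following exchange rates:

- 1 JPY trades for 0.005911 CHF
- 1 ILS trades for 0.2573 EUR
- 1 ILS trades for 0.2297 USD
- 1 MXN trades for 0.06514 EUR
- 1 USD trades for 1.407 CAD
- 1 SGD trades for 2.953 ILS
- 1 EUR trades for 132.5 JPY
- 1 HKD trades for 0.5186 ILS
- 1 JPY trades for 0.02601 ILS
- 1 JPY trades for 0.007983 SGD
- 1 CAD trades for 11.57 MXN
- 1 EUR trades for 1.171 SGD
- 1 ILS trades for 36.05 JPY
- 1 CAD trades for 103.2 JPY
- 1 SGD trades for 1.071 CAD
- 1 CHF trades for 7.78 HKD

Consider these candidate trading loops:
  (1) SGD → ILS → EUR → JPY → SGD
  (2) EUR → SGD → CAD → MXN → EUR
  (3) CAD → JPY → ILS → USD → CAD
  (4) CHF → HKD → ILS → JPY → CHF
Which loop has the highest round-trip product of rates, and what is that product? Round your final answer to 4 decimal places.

0.9452

(1) 2.953 × 0.2573 × 132.5 × 0.007983 = 0.80368
(2) 1.171 × 1.071 × 11.57 × 0.06514 = 0.94521
(3) 103.2 × 0.02601 × 0.2297 × 1.407 = 0.86751
(4) 7.78 × 0.5186 × 36.05 × 0.005911 = 0.85976
Highest is cycle (2) at 0.9452 (≤1, no arbitrage).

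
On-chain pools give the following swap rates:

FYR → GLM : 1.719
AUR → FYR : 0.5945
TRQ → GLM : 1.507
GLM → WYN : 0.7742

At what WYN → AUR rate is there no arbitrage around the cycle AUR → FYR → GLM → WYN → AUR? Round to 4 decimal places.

1.2639

Known legs of the cycle: 0.5945 × 1.719 × 0.7742 = 0.7911902061
For no arbitrage the full-cycle product must be 1, so the missing rate is 1 / 0.7911902061 ≈ 1.263919.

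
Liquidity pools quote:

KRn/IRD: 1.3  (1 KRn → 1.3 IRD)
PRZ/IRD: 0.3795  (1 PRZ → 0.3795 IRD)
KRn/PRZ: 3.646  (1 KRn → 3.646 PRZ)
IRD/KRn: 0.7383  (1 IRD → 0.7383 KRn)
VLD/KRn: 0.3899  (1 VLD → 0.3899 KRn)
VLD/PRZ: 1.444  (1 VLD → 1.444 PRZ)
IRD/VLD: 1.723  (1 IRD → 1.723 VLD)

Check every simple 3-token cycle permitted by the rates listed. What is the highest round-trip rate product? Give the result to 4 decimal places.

KRn→PRZ→IRD→KRn: 3.646 × 0.3795 × 0.7383 = 1.02155
PRZ→IRD→VLD→PRZ: 0.3795 × 1.723 × 1.444 = 0.94420
KRn→IRD→VLD→KRn: 1.3 × 1.723 × 0.3899 = 0.87334
Maximum is KRn→PRZ→IRD→KRn at 1.0216; arbitrage exists.

1.0216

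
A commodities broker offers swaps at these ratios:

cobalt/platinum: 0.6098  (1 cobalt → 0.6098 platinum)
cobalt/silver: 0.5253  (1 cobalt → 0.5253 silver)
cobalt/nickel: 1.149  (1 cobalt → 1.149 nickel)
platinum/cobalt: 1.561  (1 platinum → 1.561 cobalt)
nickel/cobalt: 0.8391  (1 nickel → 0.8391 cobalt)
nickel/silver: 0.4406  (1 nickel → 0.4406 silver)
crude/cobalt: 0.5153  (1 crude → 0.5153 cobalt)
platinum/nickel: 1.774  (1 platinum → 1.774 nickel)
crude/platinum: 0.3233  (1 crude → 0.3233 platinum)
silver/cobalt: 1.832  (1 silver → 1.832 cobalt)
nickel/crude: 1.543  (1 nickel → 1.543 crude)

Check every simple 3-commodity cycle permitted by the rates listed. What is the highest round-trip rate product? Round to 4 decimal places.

silver→cobalt→nickel→silver: 1.832 × 1.149 × 0.4406 = 0.92745
crude→cobalt→nickel→crude: 0.5153 × 1.149 × 1.543 = 0.91358
platinum→nickel→cobalt→platinum: 1.774 × 0.8391 × 0.6098 = 0.90773
platinum→nickel→crude→platinum: 1.774 × 1.543 × 0.3233 = 0.88496
Maximum is silver→cobalt→nickel→silver at 0.9274; no arbitrage — every cycle loses value.

0.9274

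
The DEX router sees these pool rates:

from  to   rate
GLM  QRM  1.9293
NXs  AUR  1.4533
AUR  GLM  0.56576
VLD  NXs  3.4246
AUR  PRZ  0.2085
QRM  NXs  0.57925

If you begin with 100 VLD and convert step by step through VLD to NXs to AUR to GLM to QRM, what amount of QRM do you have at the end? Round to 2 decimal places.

543.25

100 VLD × 3.4246 = 342.46 NXs
342.46 NXs × 1.4533 = 497.697118 AUR
497.697118 AUR × 0.56576 = 281.57712147968 GLM
281.57712147968 GLM × 1.9293 = 543.246740470746624 QRM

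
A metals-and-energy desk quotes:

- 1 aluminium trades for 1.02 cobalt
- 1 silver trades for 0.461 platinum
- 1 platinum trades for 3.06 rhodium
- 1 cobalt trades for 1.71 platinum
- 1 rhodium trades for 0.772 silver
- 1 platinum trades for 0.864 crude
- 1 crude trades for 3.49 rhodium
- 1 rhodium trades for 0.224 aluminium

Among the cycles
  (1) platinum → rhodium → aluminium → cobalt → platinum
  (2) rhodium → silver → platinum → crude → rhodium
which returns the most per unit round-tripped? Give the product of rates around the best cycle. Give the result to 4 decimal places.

1.1955

(1) 3.06 × 0.224 × 1.02 × 1.71 = 1.19554
(2) 0.772 × 0.461 × 0.864 × 3.49 = 1.07314
Highest is cycle (1) at 1.1955 (>1, arbitrage).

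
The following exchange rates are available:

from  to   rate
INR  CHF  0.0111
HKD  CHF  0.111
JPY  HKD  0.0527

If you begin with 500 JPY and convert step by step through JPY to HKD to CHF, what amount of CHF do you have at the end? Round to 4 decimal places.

2.9249

500 JPY × 0.0527 = 26.35 HKD
26.35 HKD × 0.111 = 2.92485 CHF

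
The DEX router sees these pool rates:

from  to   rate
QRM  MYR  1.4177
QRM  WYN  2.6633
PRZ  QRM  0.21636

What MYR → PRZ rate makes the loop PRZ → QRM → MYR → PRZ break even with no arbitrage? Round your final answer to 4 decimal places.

Known legs of the cycle: 0.21636 × 1.4177 = 0.306733572
For no arbitrage the full-cycle product must be 1, so the missing rate is 1 / 0.306733572 ≈ 3.260158.

3.2602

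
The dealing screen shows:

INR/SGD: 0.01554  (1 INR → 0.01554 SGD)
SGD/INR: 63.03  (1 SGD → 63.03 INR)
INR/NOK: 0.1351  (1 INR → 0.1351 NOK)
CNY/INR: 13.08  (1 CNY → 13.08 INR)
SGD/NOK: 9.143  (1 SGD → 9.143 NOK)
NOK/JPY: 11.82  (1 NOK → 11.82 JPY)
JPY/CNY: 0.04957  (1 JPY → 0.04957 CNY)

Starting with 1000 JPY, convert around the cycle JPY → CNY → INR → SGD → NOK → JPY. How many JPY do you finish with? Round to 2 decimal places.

1000 JPY × 0.04957 = 49.57 CNY
49.57 CNY × 13.08 = 648.3756 INR
648.3756 INR × 0.01554 = 10.075756824 SGD
10.075756824 SGD × 9.143 = 92.122644641832 NOK
92.122644641832 NOK × 11.82 = 1088.88965966645424 JPY

1088.89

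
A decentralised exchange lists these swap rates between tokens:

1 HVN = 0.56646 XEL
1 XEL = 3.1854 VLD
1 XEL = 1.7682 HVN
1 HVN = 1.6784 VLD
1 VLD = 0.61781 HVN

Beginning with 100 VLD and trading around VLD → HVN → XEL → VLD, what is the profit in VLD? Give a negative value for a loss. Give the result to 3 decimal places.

100 VLD × 0.61781 = 61.781 HVN
61.781 HVN × 0.56646 = 34.99646526 XEL
34.99646526 XEL × 3.1854 = 111.477740439204 VLD
Net change: 111.477740439204 − 100 = 11.477740439204 VLD

11.478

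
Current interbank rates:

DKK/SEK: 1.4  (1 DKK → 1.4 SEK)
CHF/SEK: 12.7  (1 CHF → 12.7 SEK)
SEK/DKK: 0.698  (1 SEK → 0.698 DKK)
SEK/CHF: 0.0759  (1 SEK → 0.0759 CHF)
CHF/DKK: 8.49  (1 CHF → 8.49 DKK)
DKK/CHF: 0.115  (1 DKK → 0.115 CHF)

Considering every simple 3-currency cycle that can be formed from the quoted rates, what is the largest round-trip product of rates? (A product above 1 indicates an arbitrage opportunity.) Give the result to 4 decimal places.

1.0194

SEK→DKK→CHF→SEK: 0.698 × 0.115 × 12.7 = 1.01943
SEK→CHF→DKK→SEK: 0.0759 × 8.49 × 1.4 = 0.90215
Maximum is SEK→DKK→CHF→SEK at 1.0194; arbitrage exists.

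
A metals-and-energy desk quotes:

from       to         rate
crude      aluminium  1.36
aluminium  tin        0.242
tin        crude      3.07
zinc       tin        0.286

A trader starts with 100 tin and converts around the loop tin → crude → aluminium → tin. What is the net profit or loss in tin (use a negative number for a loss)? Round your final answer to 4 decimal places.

100 tin × 3.07 = 307 crude
307 crude × 1.36 = 417.52 aluminium
417.52 aluminium × 0.242 = 101.03984 tin
Net change: 101.03984 − 100 = 1.03984 tin

1.0398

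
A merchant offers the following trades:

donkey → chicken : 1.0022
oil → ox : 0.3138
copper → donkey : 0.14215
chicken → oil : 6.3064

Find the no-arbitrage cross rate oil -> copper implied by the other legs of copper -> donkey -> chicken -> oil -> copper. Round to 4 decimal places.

1.1131

Known legs of the cycle: 0.14215 × 1.0022 × 6.3064 = 0.898426960472
For no arbitrage the full-cycle product must be 1, so the missing rate is 1 / 0.898426960472 ≈ 1.113057.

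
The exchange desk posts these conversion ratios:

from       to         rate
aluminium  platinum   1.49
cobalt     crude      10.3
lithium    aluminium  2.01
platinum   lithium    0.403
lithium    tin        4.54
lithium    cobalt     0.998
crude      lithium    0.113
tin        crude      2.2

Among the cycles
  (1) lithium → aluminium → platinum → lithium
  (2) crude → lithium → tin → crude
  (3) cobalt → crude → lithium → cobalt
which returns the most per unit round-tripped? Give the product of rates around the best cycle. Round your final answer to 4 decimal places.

(1) 2.01 × 1.49 × 0.403 = 1.20694
(2) 0.113 × 4.54 × 2.2 = 1.12864
(3) 10.3 × 0.113 × 0.998 = 1.16157
Highest is cycle (1) at 1.2069 (>1, arbitrage).

1.2069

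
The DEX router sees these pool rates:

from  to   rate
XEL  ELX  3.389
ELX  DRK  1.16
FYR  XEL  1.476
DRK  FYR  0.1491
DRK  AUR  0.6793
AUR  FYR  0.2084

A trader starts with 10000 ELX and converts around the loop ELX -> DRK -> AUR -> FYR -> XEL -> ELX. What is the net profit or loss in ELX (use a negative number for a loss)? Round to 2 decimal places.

10000 ELX × 1.16 = 11600 DRK
11600 DRK × 0.6793 = 7879.88 AUR
7879.88 AUR × 0.2084 = 1642.166992 FYR
1642.166992 FYR × 1.476 = 2423.838480192 XEL
2423.838480192 XEL × 3.389 = 8214.388609370688 ELX
Net change: 8214.388609370688 − 10000 = -1785.611390629312 ELX

-1785.61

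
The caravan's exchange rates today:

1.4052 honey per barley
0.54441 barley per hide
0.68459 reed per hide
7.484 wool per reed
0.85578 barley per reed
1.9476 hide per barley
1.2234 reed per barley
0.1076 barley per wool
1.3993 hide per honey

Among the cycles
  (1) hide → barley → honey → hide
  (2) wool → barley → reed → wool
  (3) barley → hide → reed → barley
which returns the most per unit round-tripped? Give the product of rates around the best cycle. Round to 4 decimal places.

(1) 0.54441 × 1.4052 × 1.3993 = 1.07047
(2) 0.1076 × 1.2234 × 7.484 = 0.98518
(3) 1.9476 × 0.68459 × 0.85578 = 1.14102
Highest is cycle (3) at 1.1410 (>1, arbitrage).

1.1410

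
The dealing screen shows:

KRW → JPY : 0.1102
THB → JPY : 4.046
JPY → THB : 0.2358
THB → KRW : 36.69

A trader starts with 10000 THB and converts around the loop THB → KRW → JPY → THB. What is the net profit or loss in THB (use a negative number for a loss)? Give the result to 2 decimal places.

-466.04

10000 THB × 36.69 = 366900 KRW
366900 KRW × 0.1102 = 40432.38 JPY
40432.38 JPY × 0.2358 = 9533.955204 THB
Net change: 9533.955204 − 10000 = -466.044796 THB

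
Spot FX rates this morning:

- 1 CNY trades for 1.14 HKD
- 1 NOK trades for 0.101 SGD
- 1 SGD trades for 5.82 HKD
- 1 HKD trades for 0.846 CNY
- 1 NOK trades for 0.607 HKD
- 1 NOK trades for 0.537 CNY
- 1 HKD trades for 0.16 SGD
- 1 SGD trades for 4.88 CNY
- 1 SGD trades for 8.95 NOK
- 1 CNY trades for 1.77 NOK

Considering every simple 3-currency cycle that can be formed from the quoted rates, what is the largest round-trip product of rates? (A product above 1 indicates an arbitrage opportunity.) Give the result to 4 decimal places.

0.9089

HKD→CNY→NOK→HKD: 0.846 × 1.77 × 0.607 = 0.90893
HKD→SGD→CNY→HKD: 0.16 × 4.88 × 1.14 = 0.89011
SGD→CNY→NOK→SGD: 4.88 × 1.77 × 0.101 = 0.87240
HKD→SGD→NOK→HKD: 0.16 × 8.95 × 0.607 = 0.86922
Maximum is HKD→CNY→NOK→HKD at 0.9089; no arbitrage — every cycle loses value.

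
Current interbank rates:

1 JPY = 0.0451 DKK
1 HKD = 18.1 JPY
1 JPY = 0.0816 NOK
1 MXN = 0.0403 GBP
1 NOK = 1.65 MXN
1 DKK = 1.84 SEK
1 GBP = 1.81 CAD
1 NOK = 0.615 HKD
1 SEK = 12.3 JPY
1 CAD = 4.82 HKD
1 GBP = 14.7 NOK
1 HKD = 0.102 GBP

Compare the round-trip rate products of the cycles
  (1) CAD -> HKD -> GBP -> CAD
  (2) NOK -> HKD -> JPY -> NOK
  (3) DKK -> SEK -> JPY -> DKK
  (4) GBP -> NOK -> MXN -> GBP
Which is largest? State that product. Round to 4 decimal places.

(1) 4.82 × 0.102 × 1.81 = 0.88987
(2) 0.615 × 18.1 × 0.0816 = 0.90833
(3) 1.84 × 12.3 × 0.0451 = 1.02070
(4) 14.7 × 1.65 × 0.0403 = 0.97748
Highest is cycle (3) at 1.0207 (>1, arbitrage).

1.0207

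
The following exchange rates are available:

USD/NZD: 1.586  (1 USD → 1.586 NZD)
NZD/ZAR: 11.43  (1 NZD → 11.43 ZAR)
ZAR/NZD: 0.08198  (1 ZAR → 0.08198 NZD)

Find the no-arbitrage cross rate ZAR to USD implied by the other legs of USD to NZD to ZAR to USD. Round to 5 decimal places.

0.05516

Known legs of the cycle: 1.586 × 11.43 = 18.12798
For no arbitrage the full-cycle product must be 1, so the missing rate is 1 / 18.12798 ≈ 0.0551633.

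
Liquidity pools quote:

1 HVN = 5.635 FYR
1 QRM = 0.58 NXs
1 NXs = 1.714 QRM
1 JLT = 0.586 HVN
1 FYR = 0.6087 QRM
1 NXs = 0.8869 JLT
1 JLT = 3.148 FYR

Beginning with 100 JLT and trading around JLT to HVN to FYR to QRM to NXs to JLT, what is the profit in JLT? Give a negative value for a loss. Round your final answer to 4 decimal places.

3.3945

100 JLT × 0.586 = 58.6 HVN
58.6 HVN × 5.635 = 330.211 FYR
330.211 FYR × 0.6087 = 200.9994357 QRM
200.9994357 QRM × 0.58 = 116.579672706 NXs
116.579672706 NXs × 0.8869 = 103.3945117229514 JLT
Net change: 103.3945117229514 − 100 = 3.3945117229514 JLT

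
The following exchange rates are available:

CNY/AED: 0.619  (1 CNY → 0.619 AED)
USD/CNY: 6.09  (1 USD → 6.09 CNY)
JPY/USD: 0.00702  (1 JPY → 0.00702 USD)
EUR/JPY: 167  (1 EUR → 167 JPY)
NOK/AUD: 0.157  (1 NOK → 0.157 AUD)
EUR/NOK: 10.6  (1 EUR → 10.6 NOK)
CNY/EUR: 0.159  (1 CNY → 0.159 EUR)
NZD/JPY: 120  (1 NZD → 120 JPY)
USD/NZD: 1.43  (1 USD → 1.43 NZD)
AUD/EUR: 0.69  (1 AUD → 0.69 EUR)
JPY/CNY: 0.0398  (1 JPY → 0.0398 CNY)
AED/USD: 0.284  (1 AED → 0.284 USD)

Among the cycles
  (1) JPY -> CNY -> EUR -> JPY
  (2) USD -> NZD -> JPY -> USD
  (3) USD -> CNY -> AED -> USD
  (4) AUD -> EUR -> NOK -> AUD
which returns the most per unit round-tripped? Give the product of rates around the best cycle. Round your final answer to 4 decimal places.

(1) 0.0398 × 0.159 × 167 = 1.05681
(2) 1.43 × 120 × 0.00702 = 1.20463
(3) 6.09 × 0.619 × 0.284 = 1.07060
(4) 0.69 × 10.6 × 0.157 = 1.14830
Highest is cycle (2) at 1.2046 (>1, arbitrage).

1.2046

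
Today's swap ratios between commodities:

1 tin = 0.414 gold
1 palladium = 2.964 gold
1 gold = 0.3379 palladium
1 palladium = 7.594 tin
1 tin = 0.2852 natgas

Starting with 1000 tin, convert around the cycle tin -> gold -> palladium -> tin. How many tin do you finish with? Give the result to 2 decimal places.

1062.33

1000 tin × 0.414 = 414 gold
414 gold × 0.3379 = 139.8906 palladium
139.8906 palladium × 7.594 = 1062.3292164 tin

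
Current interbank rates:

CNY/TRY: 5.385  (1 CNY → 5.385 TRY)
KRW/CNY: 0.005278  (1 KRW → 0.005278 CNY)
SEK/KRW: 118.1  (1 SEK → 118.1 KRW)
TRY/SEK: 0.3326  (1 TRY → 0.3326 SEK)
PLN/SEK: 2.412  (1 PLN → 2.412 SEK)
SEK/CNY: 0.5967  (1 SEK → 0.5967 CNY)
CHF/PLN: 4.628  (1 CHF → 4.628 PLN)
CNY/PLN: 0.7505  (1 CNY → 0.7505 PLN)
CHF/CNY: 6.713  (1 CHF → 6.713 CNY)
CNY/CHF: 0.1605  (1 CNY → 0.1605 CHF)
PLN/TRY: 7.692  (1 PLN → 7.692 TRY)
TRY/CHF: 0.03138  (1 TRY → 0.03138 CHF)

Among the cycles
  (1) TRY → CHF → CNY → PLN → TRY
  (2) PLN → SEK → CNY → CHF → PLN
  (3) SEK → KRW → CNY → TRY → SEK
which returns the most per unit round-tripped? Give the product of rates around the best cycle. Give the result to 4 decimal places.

1.2161

(1) 0.03138 × 6.713 × 0.7505 × 7.692 = 1.21607
(2) 2.412 × 0.5967 × 0.1605 × 4.628 = 1.06906
(3) 118.1 × 0.005278 × 5.385 × 0.3326 = 1.11642
Highest is cycle (1) at 1.2161 (>1, arbitrage).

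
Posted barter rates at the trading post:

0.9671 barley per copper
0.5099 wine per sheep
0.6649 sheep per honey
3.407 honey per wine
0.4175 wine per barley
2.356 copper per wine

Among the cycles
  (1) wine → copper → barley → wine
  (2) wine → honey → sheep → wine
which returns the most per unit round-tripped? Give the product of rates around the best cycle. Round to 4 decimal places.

1.1551

(1) 2.356 × 0.9671 × 0.4175 = 0.95127
(2) 3.407 × 0.6649 × 0.5099 = 1.15508
Highest is cycle (2) at 1.1551 (>1, arbitrage).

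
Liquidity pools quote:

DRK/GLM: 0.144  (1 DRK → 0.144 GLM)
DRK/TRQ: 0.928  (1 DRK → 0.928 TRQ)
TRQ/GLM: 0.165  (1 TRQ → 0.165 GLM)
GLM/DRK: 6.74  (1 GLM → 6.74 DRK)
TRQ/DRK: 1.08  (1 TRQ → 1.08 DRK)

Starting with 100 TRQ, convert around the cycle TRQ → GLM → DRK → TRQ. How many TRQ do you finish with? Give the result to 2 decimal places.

103.20

100 TRQ × 0.165 = 16.5 GLM
16.5 GLM × 6.74 = 111.21 DRK
111.21 DRK × 0.928 = 103.20288 TRQ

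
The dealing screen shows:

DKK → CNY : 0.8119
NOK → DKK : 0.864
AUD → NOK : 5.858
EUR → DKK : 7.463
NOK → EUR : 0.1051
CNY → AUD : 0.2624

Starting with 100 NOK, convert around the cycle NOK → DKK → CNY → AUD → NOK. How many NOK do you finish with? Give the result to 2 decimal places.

100 NOK × 0.864 = 86.4 DKK
86.4 DKK × 0.8119 = 70.14816 CNY
70.14816 CNY × 0.2624 = 18.406877184 AUD
18.406877184 AUD × 5.858 = 107.827486543872 NOK

107.83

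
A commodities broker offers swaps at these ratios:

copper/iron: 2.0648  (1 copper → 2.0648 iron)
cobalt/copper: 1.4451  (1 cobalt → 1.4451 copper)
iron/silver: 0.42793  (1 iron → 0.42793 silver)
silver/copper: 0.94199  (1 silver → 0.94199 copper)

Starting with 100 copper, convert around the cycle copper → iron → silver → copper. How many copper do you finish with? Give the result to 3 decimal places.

83.233

100 copper × 2.0648 = 206.48 iron
206.48 iron × 0.42793 = 88.3589864 silver
88.3589864 silver × 0.94199 = 83.233281598936 copper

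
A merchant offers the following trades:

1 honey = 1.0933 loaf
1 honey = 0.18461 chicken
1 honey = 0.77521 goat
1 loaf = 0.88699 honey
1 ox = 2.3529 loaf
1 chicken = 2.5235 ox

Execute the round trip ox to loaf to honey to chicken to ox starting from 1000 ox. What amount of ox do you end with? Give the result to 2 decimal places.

972.26

1000 ox × 2.3529 = 2352.9 loaf
2352.9 loaf × 0.88699 = 2086.998771 honey
2086.998771 honey × 0.18461 = 385.28084311431 chicken
385.28084311431 chicken × 2.5235 = 972.256207598961285 ox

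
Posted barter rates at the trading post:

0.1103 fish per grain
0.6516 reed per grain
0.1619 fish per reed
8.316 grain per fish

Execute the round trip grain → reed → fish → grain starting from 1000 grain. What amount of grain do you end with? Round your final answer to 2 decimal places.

1000 grain × 0.6516 = 651.6 reed
651.6 reed × 0.1619 = 105.49404 fish
105.49404 fish × 8.316 = 877.28843664 grain

877.29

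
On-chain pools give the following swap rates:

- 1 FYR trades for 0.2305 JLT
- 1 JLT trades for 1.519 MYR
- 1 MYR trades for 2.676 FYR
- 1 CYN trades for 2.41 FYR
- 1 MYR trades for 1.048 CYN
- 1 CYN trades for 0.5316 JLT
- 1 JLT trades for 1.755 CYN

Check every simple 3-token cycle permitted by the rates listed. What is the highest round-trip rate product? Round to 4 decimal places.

0.9749

JLT→CYN→FYR→JLT: 1.755 × 2.41 × 0.2305 = 0.97491
JLT→MYR→FYR→JLT: 1.519 × 2.676 × 0.2305 = 0.93695
JLT→MYR→CYN→JLT: 1.519 × 1.048 × 0.5316 = 0.84626
Maximum is JLT→CYN→FYR→JLT at 0.9749; no arbitrage — every cycle loses value.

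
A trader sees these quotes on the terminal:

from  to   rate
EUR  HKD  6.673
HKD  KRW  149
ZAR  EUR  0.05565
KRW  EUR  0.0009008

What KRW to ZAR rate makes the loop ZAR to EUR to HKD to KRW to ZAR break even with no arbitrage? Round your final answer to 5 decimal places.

Known legs of the cycle: 0.05565 × 6.673 × 149 = 55.33151505
For no arbitrage the full-cycle product must be 1, so the missing rate is 1 / 55.33151505 ≈ 0.0180729.

0.01807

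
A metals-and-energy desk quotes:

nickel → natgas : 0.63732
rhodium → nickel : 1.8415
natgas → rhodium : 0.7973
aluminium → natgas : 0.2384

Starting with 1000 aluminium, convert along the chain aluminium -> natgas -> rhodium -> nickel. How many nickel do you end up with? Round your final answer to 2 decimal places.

1000 aluminium × 0.2384 = 238.4 natgas
238.4 natgas × 0.7973 = 190.07632 rhodium
190.07632 rhodium × 1.8415 = 350.02554328 nickel

350.03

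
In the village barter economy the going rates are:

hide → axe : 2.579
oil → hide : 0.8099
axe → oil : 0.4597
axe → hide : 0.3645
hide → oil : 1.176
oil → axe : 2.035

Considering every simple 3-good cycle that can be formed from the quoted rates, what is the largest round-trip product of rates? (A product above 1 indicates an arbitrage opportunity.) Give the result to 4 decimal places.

axe→oil→hide→axe: 0.4597 × 0.8099 × 2.579 = 0.96019
axe→hide→oil→axe: 0.3645 × 1.176 × 2.035 = 0.87231
Maximum is axe→oil→hide→axe at 0.9602; no arbitrage — every cycle loses value.

0.9602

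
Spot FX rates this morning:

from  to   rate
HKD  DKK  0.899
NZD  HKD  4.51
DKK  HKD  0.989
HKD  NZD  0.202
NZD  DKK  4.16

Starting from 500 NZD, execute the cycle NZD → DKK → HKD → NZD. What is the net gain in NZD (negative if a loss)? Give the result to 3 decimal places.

-84.462

500 NZD × 4.16 = 2080 DKK
2080 DKK × 0.989 = 2057.12 HKD
2057.12 HKD × 0.202 = 415.53824 NZD
Net change: 415.53824 − 500 = -84.46176 NZD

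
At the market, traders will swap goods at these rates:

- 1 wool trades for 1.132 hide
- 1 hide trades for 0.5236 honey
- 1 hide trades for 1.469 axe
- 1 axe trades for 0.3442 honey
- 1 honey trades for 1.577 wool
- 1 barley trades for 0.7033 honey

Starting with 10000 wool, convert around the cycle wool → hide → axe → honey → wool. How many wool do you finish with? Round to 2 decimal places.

9026.32

10000 wool × 1.132 = 11320 hide
11320 hide × 1.469 = 16629.08 axe
16629.08 axe × 0.3442 = 5723.729336 honey
5723.729336 honey × 1.577 = 9026.321162872 wool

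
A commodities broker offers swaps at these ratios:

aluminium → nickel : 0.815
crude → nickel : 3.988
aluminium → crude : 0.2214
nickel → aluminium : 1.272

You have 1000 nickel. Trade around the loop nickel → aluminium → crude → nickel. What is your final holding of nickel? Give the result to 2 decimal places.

1123.10

1000 nickel × 1.272 = 1272 aluminium
1272 aluminium × 0.2214 = 281.6208 crude
281.6208 crude × 3.988 = 1123.1037504 nickel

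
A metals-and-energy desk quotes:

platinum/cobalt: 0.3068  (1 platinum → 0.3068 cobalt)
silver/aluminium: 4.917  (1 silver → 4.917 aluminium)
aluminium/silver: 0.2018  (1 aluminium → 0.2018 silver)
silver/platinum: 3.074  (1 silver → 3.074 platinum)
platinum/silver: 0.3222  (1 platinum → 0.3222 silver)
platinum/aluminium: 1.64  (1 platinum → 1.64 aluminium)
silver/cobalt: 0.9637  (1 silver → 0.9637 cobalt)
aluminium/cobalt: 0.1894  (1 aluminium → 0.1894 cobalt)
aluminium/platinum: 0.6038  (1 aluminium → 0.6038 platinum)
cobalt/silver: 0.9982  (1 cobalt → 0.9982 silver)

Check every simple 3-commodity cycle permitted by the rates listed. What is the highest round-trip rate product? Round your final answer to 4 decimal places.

platinum→aluminium→silver→platinum: 1.64 × 0.2018 × 3.074 = 1.01735
platinum→silver→aluminium→platinum: 0.3222 × 4.917 × 0.6038 = 0.95657
platinum→cobalt→silver→platinum: 0.3068 × 0.9982 × 3.074 = 0.94141
aluminium→cobalt→silver→aluminium: 0.1894 × 0.9982 × 4.917 = 0.92960
Maximum is platinum→aluminium→silver→platinum at 1.0173; arbitrage exists.

1.0173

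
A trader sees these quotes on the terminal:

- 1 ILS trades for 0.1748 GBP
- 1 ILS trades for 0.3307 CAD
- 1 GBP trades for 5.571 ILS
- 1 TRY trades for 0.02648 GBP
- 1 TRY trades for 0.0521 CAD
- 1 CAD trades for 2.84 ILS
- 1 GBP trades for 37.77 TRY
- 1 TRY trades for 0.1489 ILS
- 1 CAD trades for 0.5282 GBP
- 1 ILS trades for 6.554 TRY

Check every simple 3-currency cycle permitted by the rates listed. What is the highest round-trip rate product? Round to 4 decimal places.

1.0394

TRY→CAD→GBP→TRY: 0.0521 × 0.5282 × 37.77 = 1.03940
TRY→ILS→GBP→TRY: 0.1489 × 0.1748 × 37.77 = 0.98307
GBP→ILS→CAD→GBP: 5.571 × 0.3307 × 0.5282 = 0.97312
TRY→CAD→ILS→TRY: 0.0521 × 2.84 × 6.554 = 0.96976
TRY→GBP→ILS→TRY: 0.02648 × 5.571 × 6.554 = 0.96685
Maximum is TRY→CAD→GBP→TRY at 1.0394; arbitrage exists.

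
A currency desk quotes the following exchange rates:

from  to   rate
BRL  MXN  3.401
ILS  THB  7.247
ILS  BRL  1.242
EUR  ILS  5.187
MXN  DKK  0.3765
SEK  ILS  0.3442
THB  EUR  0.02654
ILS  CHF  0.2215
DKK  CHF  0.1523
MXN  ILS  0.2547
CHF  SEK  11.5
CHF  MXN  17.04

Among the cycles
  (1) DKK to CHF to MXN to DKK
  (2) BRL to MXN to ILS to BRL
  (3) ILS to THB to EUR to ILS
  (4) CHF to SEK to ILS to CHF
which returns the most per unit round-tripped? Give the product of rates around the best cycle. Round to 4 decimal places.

1.0759

(1) 0.1523 × 17.04 × 0.3765 = 0.97709
(2) 3.401 × 0.2547 × 1.242 = 1.07586
(3) 7.247 × 0.02654 × 5.187 = 0.99764
(4) 11.5 × 0.3442 × 0.2215 = 0.87676
Highest is cycle (2) at 1.0759 (>1, arbitrage).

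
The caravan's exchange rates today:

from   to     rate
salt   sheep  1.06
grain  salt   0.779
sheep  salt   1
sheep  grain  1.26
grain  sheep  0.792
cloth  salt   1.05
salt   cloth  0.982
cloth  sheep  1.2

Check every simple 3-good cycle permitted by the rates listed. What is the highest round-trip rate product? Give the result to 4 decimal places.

cloth→sheep→salt→cloth: 1.2 × 1 × 0.982 = 1.17840
grain→salt→sheep→grain: 0.779 × 1.06 × 1.26 = 1.04043
Maximum is cloth→sheep→salt→cloth at 1.1784; arbitrage exists.

1.1784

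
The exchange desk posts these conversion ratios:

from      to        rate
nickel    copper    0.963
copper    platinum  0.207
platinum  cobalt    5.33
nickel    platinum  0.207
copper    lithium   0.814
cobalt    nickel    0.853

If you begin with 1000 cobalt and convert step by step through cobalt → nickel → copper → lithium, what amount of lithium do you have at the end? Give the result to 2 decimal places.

1000 cobalt × 0.853 = 853 nickel
853 nickel × 0.963 = 821.439 copper
821.439 copper × 0.814 = 668.651346 lithium

668.65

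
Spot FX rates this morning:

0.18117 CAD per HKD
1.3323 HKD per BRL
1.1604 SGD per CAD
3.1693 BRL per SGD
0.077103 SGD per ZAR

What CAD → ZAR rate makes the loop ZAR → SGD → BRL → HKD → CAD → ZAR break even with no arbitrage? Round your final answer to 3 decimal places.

Known legs of the cycle: 0.077103 × 3.1693 × 1.3323 × 0.18117 = 0.0589824677887662789
For no arbitrage the full-cycle product must be 1, so the missing rate is 1 / 0.0589824677887662789 ≈ 16.95419.

16.954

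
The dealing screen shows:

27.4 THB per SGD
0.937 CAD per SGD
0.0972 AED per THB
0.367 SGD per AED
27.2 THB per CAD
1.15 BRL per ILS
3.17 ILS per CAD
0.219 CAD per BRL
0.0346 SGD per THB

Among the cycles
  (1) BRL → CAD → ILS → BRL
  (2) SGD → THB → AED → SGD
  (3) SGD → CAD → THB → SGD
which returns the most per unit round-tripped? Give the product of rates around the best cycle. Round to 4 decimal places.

0.9774

(1) 0.219 × 3.17 × 1.15 = 0.79836
(2) 27.4 × 0.0972 × 0.367 = 0.97742
(3) 0.937 × 27.2 × 0.0346 = 0.88183
Highest is cycle (2) at 0.9774 (≤1, no arbitrage).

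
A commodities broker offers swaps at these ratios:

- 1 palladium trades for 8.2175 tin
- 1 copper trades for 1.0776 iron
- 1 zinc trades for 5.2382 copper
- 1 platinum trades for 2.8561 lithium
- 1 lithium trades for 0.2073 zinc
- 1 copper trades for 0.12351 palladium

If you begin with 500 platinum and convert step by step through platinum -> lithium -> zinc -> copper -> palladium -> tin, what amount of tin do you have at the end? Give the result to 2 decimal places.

500 platinum × 2.8561 = 1428.05 lithium
1428.05 lithium × 0.2073 = 296.034765 zinc
296.034765 zinc × 5.2382 = 1550.689306023 copper
1550.689306023 copper × 0.12351 = 191.52563618690073 palladium
191.52563618690073 palladium × 8.2175 = 1573.861915365856748775 tin

1573.86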